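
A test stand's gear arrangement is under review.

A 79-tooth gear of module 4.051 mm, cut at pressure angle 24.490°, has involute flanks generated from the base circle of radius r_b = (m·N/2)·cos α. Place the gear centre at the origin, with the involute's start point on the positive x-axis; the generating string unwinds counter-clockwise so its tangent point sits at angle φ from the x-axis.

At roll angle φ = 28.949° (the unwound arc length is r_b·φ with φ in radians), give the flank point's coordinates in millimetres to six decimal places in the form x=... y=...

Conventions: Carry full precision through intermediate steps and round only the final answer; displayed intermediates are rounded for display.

x=163.036032 y=6.102402

class = single-mesh tooth geometry [base-circle involute, m = 4.051, 79T]
pitch radius r_p = m·N/2 = 4.051·79/2 = 160.014500
base radius r_b = r_p·cos α = 160.014500·cos 24.490° = 145.618577
roll angle φ = 28.949° = 0.50525537 rad
x = r_b·(cos φ + φ·sin φ) = 163.036032
y = r_b·(sin φ − φ·cos φ) = 6.102402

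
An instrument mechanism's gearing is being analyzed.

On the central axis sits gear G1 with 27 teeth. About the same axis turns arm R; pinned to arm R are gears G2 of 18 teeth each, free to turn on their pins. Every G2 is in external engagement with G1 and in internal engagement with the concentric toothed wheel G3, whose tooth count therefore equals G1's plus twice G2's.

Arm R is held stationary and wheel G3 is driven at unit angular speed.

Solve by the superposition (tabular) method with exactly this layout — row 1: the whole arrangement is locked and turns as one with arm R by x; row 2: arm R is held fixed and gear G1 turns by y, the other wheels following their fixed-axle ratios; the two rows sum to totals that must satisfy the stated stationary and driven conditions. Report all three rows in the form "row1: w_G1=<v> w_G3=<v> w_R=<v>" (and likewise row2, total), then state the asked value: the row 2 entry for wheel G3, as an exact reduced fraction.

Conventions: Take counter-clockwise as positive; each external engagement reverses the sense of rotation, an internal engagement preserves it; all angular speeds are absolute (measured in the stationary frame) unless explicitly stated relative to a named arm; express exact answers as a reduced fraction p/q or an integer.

class = planetary set [G3 = 27+2·18 = 63; Willis about the carrier]
superposition row 1 [locked train]: every member turns x
row 2: sun turns y, ring = −(27/63)·y, arm 0
boundary: total ω_arm = x = 0 and total ω_ring = x − (27/63)·y = 1  ⇒  y = -7/3, x = 0
row 2 ring = −(27/63)·(-7/3) = 1
totals (row 1 + row 2): sun 0 + (-7/3) = -7/3, ring 0 + 1 = 1, arm 0 + 0 = 0
asked cell (row2, ring) = 1

row1: w_G1=0 w_G3=0 w_R=0
row2: w_G1=-7/3 w_G3=1 w_R=0
total: w_G1=-7/3 w_G3=1 w_R=0
asked value: 1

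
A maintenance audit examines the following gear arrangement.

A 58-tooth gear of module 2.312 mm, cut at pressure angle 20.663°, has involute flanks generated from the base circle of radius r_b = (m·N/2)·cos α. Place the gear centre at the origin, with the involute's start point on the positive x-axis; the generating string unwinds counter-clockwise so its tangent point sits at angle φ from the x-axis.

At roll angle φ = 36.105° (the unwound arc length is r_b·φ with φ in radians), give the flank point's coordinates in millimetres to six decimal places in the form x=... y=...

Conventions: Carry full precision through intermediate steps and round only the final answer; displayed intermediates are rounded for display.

class = single-mesh tooth geometry [base-circle involute, m = 2.312, 58T]
pitch radius r_p = m·N/2 = 2.312·58/2 = 67.048000
base radius r_b = r_p·cos α = 67.048000·cos 20.663° = 62.734943
roll angle φ = 36.105° = 0.63015113 rad
x = r_b·(cos φ + φ·sin φ) = 73.981163
y = r_b·(sin φ − φ·cos φ) = 5.027800

x=73.981163 y=5.027800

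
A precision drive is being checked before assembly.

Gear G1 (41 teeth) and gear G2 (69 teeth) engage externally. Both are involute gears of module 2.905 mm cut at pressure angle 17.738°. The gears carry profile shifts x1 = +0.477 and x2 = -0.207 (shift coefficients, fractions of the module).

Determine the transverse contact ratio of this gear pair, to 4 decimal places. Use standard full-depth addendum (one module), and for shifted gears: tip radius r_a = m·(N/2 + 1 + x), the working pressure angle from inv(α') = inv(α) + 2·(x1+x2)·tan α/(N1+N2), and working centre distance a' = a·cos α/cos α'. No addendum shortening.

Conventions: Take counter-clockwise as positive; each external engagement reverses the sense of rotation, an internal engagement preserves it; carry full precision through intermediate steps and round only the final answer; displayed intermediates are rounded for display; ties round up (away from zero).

1.7915

recognized (one external pair, fixed centres): single-mesh tooth geometry, m = 2.905, N1 = 41, N2 = 69
base radii: r_b1 = 56.721352, r_b2 = 95.457885
tip radii: r_a1 = 63.843185, r_a2 = 102.526165
inv(α') = inv(17.738°) + 2·(+0.477-0.207)·tan α/(41+69) = 0.01185542  ⇒  α' = 18.57440°
a' = a·cos α / cos α' = 159.7750·cos 17.738°/cos 18.57440° = 160.541725
action lengths: √(r_a1²−r_b1²) = 29.302568, √(r_a2²−r_b2²) = 37.408644
base pitch p_b = π·m·cos α = 8.692458
CR = (29.302568 + 37.408644 − 160.541725·sin 18.57440°)/8.692458 = 1.791544
contact ratio ≈ 1.7915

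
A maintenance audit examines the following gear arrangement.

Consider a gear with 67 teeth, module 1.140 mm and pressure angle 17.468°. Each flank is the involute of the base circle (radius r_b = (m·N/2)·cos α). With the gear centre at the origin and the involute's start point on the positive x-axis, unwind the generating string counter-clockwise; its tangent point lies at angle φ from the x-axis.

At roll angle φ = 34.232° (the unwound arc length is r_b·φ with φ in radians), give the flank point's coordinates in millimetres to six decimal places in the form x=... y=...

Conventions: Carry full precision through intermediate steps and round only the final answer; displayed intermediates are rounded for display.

topology: single-mesh involute geometry — m = 1.140, N = 67
pitch radius r_p = m·N/2 = 1.140·67/2 = 38.190000
base radius r_b = r_p·cos α = 38.190000·cos 17.468° = 36.428859
roll angle φ = 34.232° = 0.59746111 rad
x = r_b·(cos φ + φ·sin φ) = 42.361859
y = r_b·(sin φ − φ·cos φ) = 2.498451

x=42.361859 y=2.498451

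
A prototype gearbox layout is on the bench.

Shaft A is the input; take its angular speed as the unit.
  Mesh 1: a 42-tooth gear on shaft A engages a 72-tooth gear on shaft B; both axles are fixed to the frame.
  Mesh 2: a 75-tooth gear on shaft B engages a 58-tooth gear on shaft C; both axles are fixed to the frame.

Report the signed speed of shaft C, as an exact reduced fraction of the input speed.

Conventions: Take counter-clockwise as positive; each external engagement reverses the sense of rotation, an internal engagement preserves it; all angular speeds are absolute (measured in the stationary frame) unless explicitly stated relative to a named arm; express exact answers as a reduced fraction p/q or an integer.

2-mesh fixed-axis compound train (all bearings frame-fixed)
mesh 1 [42T→72T]: |ω|/ω_in = 1×42/72 = 7/12, sense flips to −
mesh 2 [75T→58T]: |ω|/ω_in = (7/12)×75/58 = 175/232, sense flips to +
signed output speed (× input speed) = 175/232

175/232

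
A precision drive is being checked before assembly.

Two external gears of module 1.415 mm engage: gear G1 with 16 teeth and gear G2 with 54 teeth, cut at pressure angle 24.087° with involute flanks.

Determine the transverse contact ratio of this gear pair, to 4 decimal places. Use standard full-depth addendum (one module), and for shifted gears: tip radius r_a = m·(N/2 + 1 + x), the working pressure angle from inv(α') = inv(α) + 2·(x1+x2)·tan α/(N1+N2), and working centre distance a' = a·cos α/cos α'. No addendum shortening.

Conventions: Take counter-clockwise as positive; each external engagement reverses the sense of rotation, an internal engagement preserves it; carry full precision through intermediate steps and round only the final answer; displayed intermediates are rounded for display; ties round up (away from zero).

1.4845

class = single-mesh tooth geometry [involute pair 16T × 54T, m = 1.415]
base radii: r_b1 = 10.334331, r_b2 = 34.878368
tip radii: r_a1 = 12.735000, r_a2 = 39.620000
no profile shift: α' = α, a' = a
action lengths: √(r_a1²−r_b1²) = 7.441896, √(r_a2²−r_b2²) = 18.794782
base pitch p_b = π·m·cos α = 4.058282
CR = (7.441896 + 18.794782 − 49.525000·sin 24.08700°)/4.058282 = 1.484463
contact ratio ≈ 1.4845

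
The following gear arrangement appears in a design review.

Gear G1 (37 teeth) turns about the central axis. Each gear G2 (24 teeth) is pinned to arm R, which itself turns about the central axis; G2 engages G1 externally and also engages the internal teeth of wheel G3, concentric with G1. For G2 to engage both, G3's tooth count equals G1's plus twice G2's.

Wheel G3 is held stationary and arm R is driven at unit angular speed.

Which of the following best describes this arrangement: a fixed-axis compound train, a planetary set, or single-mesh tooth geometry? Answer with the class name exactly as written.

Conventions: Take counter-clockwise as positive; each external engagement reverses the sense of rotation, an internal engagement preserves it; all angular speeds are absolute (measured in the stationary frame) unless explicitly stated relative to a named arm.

planetary set

topology: planetary set — G1 37T / G2 24T / G3 85T, arm = carrier (Willis)
classification: planetary set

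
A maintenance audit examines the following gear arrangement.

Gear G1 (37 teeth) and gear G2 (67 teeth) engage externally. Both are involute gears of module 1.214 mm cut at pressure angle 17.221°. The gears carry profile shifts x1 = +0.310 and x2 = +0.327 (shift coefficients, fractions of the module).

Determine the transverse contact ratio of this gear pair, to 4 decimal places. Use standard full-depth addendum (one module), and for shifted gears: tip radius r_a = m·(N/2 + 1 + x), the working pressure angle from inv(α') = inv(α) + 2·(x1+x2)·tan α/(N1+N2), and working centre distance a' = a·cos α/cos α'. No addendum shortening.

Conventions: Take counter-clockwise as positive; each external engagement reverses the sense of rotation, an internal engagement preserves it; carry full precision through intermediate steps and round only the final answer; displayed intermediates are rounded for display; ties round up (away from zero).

class = single-mesh tooth geometry [involute pair 37T × 67T, m = 1.214]
base radii: r_b1 = 21.452161, r_b2 = 38.845805
tip radii: r_a1 = 24.049340, r_a2 = 42.279978
inv(α') = inv(17.221°) + 2·(+0.310+0.327)·tan α/(37+67) = 0.01318717  ⇒  α' = 19.22526°
a' = a·cos α / cos α' = 63.1280·cos 17.221°/cos 19.22526° = 63.859319
action lengths: √(r_a1²−r_b1²) = 10.870857, √(r_a2²−r_b2²) = 16.691314
base pitch p_b = π·m·cos α = 3.642916
CR = (10.870857 + 16.691314 − 63.859319·sin 19.22526°)/3.642916 = 1.793723
contact ratio ≈ 1.7937

1.7937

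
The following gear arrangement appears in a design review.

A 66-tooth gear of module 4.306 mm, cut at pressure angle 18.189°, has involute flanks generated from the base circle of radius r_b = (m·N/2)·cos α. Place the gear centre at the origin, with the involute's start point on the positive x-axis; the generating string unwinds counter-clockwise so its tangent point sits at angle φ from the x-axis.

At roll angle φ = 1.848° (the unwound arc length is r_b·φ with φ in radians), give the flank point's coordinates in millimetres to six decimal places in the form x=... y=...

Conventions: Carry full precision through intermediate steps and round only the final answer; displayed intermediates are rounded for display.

class = single-mesh tooth geometry [base-circle involute, m = 4.306, 66T]
pitch radius r_p = m·N/2 = 4.306·66/2 = 142.098000
base radius r_b = r_p·cos α = 142.098000·cos 18.189° = 134.997647
roll angle φ = 1.848° = 0.03225368 rad
x = r_b·(cos φ + φ·sin φ) = 135.067848
y = r_b·(sin φ − φ·cos φ) = 0.001510

x=135.067848 y=0.001510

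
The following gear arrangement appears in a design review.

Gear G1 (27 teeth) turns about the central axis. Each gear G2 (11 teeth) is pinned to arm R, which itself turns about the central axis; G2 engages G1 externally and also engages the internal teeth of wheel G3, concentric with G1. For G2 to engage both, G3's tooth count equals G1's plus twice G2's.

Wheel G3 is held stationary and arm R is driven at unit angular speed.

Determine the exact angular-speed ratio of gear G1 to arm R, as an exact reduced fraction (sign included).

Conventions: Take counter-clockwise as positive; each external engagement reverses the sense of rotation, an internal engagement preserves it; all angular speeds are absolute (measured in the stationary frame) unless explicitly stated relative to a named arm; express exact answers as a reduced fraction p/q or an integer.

topology: planetary set — G1 27T / G2 11T / G3 49T, arm = carrier (Willis)
ring teeth: 27 + 2·11 = 49
27(ω_sun−ω_arm) = −49(ω_ring−ω_arm),  ω_ring = 0, ω_arm = 1
ω_sun = 1 − (49/27)(0−1) = 76/27
ω_out/ω_in = 76/27

76/27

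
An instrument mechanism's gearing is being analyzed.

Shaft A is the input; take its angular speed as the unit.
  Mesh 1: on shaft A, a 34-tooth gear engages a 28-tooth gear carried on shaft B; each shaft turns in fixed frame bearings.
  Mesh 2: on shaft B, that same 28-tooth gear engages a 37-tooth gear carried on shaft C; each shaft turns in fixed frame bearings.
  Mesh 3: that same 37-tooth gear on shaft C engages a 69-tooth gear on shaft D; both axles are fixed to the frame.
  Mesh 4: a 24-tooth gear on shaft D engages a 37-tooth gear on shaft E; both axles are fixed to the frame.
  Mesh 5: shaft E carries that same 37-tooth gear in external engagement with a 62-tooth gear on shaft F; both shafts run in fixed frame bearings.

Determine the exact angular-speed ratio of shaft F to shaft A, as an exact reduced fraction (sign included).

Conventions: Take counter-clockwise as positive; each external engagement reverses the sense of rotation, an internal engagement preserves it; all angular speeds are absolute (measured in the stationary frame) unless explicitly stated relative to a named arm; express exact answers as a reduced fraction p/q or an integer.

class = fixed-axis compound train [5 meshes; 5 ratios multiply, 5 sense flips]
mesh 1 [34T→28T]: running ratio 17/14, sense −
mesh 2 [28T→37T]: running ratio 34/37, sense +
mesh 3 [37T→69T]: running ratio 34/69, sense −
mesh 4 [24T→37T]: running ratio 272/851, sense +
mesh 5 [37T→62T]: running ratio 136/713, sense −
ω_out/ω_in = -136/713

-136/713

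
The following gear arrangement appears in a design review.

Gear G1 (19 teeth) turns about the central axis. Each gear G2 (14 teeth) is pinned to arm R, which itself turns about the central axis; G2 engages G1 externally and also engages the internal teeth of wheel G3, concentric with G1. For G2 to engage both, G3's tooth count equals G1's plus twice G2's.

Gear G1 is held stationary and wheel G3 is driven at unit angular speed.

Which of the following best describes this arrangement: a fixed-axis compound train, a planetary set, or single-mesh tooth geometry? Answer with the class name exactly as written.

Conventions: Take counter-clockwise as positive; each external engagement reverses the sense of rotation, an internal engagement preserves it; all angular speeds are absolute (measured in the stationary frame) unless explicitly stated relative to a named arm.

planetary set

planetary set (19T centre, 14T on arm, 47T internal) — Willis relation
classification: planetary set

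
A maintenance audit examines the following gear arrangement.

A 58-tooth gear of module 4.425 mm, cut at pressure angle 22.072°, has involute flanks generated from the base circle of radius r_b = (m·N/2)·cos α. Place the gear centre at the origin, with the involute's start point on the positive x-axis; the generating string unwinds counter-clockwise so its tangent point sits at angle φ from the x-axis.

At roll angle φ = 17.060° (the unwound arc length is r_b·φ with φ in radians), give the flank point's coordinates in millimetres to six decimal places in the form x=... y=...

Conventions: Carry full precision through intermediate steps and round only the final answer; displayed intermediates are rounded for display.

recognized (one wheel, involute flank): single-mesh tooth geometry, m = 4.425, N = 58
pitch radius r_p = m·N/2 = 4.425·58/2 = 128.325000
base radius r_b = r_p·cos α = 128.325000·cos 22.072° = 118.920366
roll angle φ = 17.060° = 0.29775317 rad
x = r_b·(cos φ + φ·sin φ) = 124.075659
y = r_b·(sin φ − φ·cos φ) = 1.037168

x=124.075659 y=1.037168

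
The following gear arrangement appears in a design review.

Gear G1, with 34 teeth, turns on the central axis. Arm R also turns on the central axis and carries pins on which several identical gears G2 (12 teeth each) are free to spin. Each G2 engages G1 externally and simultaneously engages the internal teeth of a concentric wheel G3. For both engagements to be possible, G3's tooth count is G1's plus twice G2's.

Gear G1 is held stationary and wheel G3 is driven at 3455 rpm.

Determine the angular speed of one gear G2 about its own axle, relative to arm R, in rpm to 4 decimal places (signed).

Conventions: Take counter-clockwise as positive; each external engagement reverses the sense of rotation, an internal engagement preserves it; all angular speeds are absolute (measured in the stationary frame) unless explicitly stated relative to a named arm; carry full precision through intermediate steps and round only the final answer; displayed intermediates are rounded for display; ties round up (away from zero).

+6171.4312 rpm

planetary set (34T centre, 12T on arm, 58T internal) — Willis relation
normalise by the input: solve with ω_ring = 1, then scale by 3455 rpm
ring teeth: 34 + 2·12 = 58
34(ω_sun−ω_arm) = −58(ω_ring−ω_arm),  ω_sun = 0, ω_ring = 1
34(0−ω_arm) = −58(1−ω_arm)  ⇒  92·ω_arm = 58  ⇒  ω_arm = 29/46
sun–planet mesh: 34·(0−29/46) = −12·(ω_p−ω_arm)  ⇒  ω_p−ω_arm = 493/276
scale: ω_p−ω_arm = 493/276 × 3455 rpm = +6171.4312 rpm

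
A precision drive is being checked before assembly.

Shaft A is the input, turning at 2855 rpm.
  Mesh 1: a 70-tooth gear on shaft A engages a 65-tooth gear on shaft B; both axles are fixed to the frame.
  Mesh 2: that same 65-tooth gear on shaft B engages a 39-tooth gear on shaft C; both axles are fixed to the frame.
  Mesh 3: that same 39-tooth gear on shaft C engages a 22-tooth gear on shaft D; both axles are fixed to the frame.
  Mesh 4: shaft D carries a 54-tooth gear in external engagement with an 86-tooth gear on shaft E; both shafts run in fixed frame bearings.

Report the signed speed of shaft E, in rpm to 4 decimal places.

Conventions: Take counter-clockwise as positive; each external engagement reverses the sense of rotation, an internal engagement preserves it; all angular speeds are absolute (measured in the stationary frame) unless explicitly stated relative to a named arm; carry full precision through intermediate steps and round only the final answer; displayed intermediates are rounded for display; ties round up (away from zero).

class = fixed-axis compound train [4 meshes; 4 ratios multiply, 4 sense flips]
mesh 1 [70T→65T]: ω = 2855.0000×70/65 = 3074.6154 rpm, sense flips to −
mesh 2 [65T→39T]: ω = 3074.6154×65/39 = 5124.3590 rpm, sense flips to +
mesh 3 [39T→22T]: ω = 5124.3590×39/22 = 9084.0909 rpm, sense flips to −
mesh 4 [54T→86T]: ω = 9084.0909×54/86 = 5703.9641 rpm, sense flips to +
signed output speed = +5703.9641 rpm

+5703.9641 rpm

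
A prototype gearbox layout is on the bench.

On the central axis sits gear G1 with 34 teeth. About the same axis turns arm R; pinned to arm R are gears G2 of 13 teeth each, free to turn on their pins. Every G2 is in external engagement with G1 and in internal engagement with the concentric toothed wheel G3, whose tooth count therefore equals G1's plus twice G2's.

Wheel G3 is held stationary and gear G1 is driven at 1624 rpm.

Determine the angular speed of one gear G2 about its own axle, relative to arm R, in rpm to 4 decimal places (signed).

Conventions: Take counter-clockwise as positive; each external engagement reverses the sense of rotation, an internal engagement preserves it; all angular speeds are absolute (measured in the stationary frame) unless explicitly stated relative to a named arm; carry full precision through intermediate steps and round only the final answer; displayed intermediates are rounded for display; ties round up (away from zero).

class = planetary set [G3 = 34+2·13 = 60; Willis about the carrier]
normalise by the input: solve with ω_sun = 1, then scale by 1624 rpm
ring teeth: 34 + 2·13 = 60
34(ω_sun−ω_arm) = −60(ω_ring−ω_arm),  ω_ring = 0, ω_sun = 1
34(1−ω_arm) = −60(0−ω_arm)  ⇒  94·ω_arm = 34  ⇒  ω_arm = 17/47
sun–planet mesh: 34·(1−17/47) = −13·(ω_p−ω_arm)  ⇒  ω_p−ω_arm = -1020/611
scale: ω_p−ω_arm = -1020/611 × 1624 rpm = -2711.0966 rpm

-2711.0966 rpm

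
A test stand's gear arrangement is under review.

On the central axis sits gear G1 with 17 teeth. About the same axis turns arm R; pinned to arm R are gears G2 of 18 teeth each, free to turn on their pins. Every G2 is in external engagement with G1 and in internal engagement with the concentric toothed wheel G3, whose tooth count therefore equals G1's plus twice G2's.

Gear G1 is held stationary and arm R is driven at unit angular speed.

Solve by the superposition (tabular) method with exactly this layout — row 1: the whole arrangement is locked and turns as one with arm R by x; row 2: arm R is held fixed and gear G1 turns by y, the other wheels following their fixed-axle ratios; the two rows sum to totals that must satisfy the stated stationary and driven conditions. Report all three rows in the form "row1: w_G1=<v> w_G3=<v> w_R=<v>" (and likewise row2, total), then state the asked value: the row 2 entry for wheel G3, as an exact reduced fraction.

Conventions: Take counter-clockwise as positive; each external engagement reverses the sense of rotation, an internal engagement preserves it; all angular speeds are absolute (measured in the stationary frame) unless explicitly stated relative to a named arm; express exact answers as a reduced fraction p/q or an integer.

row1: w_G1=1 w_G3=1 w_R=1
row2: w_G1=-1 w_G3=17/53 w_R=0
total: w_G1=0 w_G3=70/53 w_R=1
asked value: 17/53

recognized (axles ride arm R): planetary set, 17/18/53 teeth
row 1 — lock + rotate with arm: ω_sun = ω_ring = ω_arm = x
row 2 (arm held, sun turns y): ω_ring = −(17/53)·y, ω_arm = 0
boundary: total ω_sun = x + y = 0 and total ω_arm = x = 1  ⇒  y = -1, x = 1
row 2 ring = −(17/53)·(-1) = 17/53
totals (row 1 + row 2): sun 1 + (-1) = 0, ring 1 + 17/53 = 70/53, arm 1 + 0 = 1
asked cell (row2, ring) = 17/53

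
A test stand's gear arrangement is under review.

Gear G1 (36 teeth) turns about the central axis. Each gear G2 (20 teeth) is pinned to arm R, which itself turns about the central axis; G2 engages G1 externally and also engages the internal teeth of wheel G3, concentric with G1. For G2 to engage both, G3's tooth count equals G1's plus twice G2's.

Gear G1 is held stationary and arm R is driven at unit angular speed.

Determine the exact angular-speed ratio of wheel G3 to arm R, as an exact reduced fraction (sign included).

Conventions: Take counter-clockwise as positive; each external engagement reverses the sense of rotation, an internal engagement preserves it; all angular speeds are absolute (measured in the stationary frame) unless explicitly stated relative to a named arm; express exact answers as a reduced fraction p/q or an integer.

planetary set (36T centre, 20T on arm, 76T internal) — Willis relation
ring teeth: 36 + 2·20 = 76
36(ω_sun−ω_arm) = −76(ω_ring−ω_arm),  ω_sun = 0, ω_arm = 1
ω_ring = 1 − (36/76)(0−1) = 28/19
ω_out/ω_in = 28/19

28/19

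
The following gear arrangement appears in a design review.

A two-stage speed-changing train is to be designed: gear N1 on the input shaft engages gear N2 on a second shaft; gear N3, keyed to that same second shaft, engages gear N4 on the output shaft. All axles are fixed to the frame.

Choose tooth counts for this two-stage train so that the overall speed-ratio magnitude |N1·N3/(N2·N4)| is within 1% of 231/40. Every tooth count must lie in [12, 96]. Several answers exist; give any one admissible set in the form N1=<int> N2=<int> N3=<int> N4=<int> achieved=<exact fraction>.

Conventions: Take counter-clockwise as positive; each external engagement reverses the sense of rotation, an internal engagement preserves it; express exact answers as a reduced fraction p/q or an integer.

class = fixed-axis compound train [2-stage, 231/40 wanted]
target = 231/40 in lowest terms: an exact hit needs N1·N3 = k·231 and N2·N4 = k·40 for one integer k, every count in [12, 96]; additionally prefer no 1:1 stage (N1 ≠ N2, N3 ≠ N4)
k = 1…5: no 1:1-free in-range split of k·231 and k·40 into factor pairs; take k = 6
k = 6: N1·N3 = 1386 = 18·77, N2·N4 = 240 = 12·20
achieved = 18·77/(12·20) = 231/40; |achieved − target| = 0 ≤ 231/4000 ✓

N1=18 N2=12 N3=77 N4=20 achieved=231/40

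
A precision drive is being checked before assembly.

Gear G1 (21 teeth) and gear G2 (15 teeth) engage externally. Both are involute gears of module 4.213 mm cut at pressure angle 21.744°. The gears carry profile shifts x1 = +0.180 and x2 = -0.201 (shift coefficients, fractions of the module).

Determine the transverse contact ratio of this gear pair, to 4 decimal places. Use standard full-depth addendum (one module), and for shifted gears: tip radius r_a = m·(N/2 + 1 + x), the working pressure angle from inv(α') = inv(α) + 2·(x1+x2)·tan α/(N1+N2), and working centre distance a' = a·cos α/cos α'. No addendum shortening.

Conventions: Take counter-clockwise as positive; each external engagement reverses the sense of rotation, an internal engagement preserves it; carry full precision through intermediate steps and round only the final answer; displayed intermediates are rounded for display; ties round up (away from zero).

recognized (one external pair, fixed centres): single-mesh tooth geometry, m = 4.213, N1 = 21, N2 = 15
base radii: r_b1 = 41.089000, r_b2 = 29.349286
tip radii: r_a1 = 49.207840, r_a2 = 34.963687
inv(α') = inv(21.744°) + 2·(+0.180-0.201)·tan α/(21+15) = 0.01886846  ⇒  α' = 21.57496°
a' = a·cos α / cos α' = 75.8340·cos 21.744°/cos 21.57496° = 75.745199
action lengths: √(r_a1²−r_b1²) = 27.075923, √(r_a2²−r_b2²) = 19.002074
base pitch p_b = π·m·cos α = 12.293800
CR = (27.075923 + 19.002074 − 75.745199·sin 21.57496°)/12.293800 = 1.482464
contact ratio ≈ 1.4825

1.4825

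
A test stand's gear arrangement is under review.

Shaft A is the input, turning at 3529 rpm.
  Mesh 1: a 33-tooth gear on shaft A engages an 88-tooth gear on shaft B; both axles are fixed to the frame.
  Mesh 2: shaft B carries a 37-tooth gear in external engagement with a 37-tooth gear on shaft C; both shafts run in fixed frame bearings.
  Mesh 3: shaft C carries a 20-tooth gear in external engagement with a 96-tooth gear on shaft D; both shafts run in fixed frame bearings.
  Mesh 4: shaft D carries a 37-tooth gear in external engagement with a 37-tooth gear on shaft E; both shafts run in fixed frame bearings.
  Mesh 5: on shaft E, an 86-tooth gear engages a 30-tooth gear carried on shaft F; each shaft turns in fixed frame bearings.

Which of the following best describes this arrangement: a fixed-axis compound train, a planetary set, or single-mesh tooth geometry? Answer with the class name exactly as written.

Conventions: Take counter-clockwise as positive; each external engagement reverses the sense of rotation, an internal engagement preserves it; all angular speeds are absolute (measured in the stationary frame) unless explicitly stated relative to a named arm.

5-mesh fixed-axis compound train (all bearings frame-fixed)
classification: fixed-axis compound train

fixed-axis compound train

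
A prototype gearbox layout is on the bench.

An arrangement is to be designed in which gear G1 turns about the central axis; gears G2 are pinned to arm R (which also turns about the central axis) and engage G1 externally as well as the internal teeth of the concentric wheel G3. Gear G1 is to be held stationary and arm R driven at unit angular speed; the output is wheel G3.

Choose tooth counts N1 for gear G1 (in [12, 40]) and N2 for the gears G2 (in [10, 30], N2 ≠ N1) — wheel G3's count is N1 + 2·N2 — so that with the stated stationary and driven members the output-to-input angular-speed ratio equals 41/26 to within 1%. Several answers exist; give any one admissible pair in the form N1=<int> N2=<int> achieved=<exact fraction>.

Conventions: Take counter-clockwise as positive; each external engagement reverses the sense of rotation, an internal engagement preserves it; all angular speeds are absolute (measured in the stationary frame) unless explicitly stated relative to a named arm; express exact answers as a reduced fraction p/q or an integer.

design class (target 41/26): planetary set
Willis with ω_sun = 0: ω_ring/ω_arm = (N1+N3)/N3; set equal to 41/26  ⇒  N3/N1 = 1/(41/26 − 1) = 26/15
N3 = N1 + 2·N2  ⇒  N2/N1 = (N3/N1 − 1)/2 = (26/15 − 1)/2 = 11/30
smallest multiple with N1 ≥ 12 and N2 ≥ 10: k = 1  ⇒  N1 = 1·30 = 30, N2 = 1·11 = 11 (N1 ≤ 40, N2 ≤ 30, N2 ≠ N1 ✓), N3 = 30 + 2·11 = 52
check: (N1+N3)/N3 with N1 = 30, N3 = 52 gives 41/26; |achieved − target| = 0 ≤ 41/2600 ✓

N1=30 N2=11 achieved=41/26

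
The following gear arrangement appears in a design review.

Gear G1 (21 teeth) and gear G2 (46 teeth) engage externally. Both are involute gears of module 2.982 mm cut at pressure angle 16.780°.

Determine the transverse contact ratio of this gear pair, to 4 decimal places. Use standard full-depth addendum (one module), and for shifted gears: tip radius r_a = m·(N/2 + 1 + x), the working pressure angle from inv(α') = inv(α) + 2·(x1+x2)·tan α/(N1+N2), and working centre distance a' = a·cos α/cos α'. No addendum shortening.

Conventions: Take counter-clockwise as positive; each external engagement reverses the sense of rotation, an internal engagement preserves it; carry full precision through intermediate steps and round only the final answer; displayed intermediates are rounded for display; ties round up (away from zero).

single-mesh involute tooth geometry (21T engaging 46T at module 2.982)
base radii: r_b1 = 29.977788, r_b2 = 65.665631
tip radii: r_a1 = 34.293000, r_a2 = 71.568000
no profile shift: α' = α, a' = a
action lengths: √(r_a1²−r_b1²) = 16.653591, √(r_a2²−r_b2²) = 28.460561
base pitch p_b = π·m·cos α = 8.969333
CR = (16.653591 + 28.460561 − 99.897000·sin 16.78000°)/8.969333 = 1.814419
contact ratio ≈ 1.8144

1.8144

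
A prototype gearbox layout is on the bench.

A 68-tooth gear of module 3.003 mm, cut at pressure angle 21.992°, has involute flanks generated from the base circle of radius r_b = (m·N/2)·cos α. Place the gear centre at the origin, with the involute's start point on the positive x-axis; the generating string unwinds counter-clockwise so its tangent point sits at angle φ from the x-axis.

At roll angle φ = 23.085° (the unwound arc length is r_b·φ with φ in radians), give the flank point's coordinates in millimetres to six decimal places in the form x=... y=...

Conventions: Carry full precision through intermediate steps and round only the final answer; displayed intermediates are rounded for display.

x=102.047989 y=2.030760

class = single-mesh tooth geometry [base-circle involute, m = 3.003, 68T]
pitch radius r_p = m·N/2 = 3.003·68/2 = 102.102000
base radius r_b = r_p·cos α = 102.102000·cos 21.992° = 94.672665
roll angle φ = 23.085° = 0.40290926 rad
x = r_b·(cos φ + φ·sin φ) = 102.047989
y = r_b·(sin φ − φ·cos φ) = 2.030760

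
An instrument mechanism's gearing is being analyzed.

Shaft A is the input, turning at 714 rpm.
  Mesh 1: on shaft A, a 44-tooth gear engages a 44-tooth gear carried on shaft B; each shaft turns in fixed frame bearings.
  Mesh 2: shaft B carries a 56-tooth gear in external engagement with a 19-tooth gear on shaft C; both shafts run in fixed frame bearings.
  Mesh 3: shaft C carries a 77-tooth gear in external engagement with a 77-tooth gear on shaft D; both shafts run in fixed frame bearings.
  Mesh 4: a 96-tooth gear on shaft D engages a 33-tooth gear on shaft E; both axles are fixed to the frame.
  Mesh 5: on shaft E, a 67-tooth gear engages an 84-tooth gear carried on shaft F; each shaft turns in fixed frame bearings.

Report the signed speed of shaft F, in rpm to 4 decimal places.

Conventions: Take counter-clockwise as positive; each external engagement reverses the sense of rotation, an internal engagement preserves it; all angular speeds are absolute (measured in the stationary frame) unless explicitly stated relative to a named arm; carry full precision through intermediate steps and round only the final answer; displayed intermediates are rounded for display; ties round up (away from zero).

class = fixed-axis compound train [5 meshes; 5 ratios multiply, 5 sense flips]
mesh 1 [44T→44T]: ω = 714.0000×44/44 = 714.0000 rpm, sense flips to −
mesh 2 [56T→19T]: ω = 714.0000×56/19 = 2104.4211 rpm, sense flips to +
mesh 3 [77T→77T]: ω = 2104.4211×77/77 = 2104.4211 rpm, sense flips to −
mesh 4 [96T→33T]: ω = 2104.4211×96/33 = 6121.9522 rpm, sense flips to +
mesh 5 [67T→84T]: ω = 6121.9522×67/84 = 4882.9856 rpm, sense flips to −
signed output speed = -4882.9856 rpm

-4882.9856 rpm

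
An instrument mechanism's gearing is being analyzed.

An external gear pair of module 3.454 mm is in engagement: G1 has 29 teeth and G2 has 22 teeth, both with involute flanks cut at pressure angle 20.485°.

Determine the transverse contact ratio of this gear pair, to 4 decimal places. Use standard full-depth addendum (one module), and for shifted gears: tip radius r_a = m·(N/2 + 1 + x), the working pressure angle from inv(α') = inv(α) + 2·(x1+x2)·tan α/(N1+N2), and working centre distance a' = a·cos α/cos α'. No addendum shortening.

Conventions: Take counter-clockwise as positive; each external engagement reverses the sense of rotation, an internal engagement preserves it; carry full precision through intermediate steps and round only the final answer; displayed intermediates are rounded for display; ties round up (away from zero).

recognized (one external pair, fixed centres): single-mesh tooth geometry, m = 3.454, N1 = 29, N2 = 22
base radii: r_b1 = 46.915943, r_b2 = 35.591405
tip radii: r_a1 = 53.537000, r_a2 = 41.448000
no profile shift: α' = α, a' = a
action lengths: √(r_a1²−r_b1²) = 25.789622, √(r_a2²−r_b2²) = 21.241200
base pitch p_b = π·m·cos α = 10.164882
CR = (25.789622 + 21.241200 − 88.077000·sin 20.48500°)/10.164882 = 1.594431
contact ratio ≈ 1.5944

1.5944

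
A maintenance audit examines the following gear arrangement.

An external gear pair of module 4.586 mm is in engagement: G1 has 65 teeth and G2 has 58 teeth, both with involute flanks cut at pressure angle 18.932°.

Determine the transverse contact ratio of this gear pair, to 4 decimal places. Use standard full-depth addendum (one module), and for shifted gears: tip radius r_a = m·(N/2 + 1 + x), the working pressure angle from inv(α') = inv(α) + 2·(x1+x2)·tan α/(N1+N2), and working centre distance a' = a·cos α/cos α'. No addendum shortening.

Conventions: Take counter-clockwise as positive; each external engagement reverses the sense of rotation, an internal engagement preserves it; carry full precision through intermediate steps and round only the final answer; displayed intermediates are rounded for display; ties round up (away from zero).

class = single-mesh tooth geometry [involute pair 65T × 58T, m = 4.586]
base radii: r_b1 = 140.982307, r_b2 = 125.799597
tip radii: r_a1 = 153.631000, r_a2 = 137.580000
no profile shift: α' = α, a' = a
action lengths: √(r_a1²−r_b1²) = 61.044847, √(r_a2²−r_b2²) = 55.702045
base pitch p_b = π·m·cos α = 13.627969
CR = (61.044847 + 55.702045 − 282.039000·sin 18.93200°)/13.627969 = 1.852113
contact ratio ≈ 1.8521

1.8521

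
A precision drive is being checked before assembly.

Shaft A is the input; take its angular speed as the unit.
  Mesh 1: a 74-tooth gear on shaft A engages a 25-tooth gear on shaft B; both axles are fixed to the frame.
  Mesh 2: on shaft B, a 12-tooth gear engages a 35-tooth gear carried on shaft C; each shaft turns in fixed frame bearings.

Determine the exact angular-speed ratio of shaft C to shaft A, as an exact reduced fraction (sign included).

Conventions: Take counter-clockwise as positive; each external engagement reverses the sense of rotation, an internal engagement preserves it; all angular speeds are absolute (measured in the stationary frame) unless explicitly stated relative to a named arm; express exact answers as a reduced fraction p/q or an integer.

class = fixed-axis compound train [2 meshes; 2 ratios multiply, 2 sense flips]
mesh 1 [74T→25T]: running ratio 74/25, sense −
mesh 2 [12T→35T]: running ratio 888/875, sense +
ω_out/ω_in = 888/875

888/875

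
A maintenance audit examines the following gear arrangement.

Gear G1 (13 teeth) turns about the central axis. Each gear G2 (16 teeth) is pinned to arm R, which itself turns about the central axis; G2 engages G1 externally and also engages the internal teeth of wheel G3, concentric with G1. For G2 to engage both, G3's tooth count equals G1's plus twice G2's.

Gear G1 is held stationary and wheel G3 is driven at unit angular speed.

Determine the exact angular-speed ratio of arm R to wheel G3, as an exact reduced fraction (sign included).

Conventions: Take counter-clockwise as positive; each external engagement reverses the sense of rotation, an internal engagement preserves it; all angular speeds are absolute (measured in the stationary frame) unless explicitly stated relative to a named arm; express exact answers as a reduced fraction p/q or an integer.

topology: planetary set — G1 13T / G2 16T / G3 45T, arm = carrier (Willis)
ring teeth: 13 + 2·16 = 45
13(ω_sun−ω_arm) = −45(ω_ring−ω_arm),  ω_sun = 0, ω_ring = 1
13(0−ω_arm) = −45(1−ω_arm)  ⇒  58·ω_arm = 45  ⇒  ω_arm = 45/58
ω_out/ω_in = 45/58

45/58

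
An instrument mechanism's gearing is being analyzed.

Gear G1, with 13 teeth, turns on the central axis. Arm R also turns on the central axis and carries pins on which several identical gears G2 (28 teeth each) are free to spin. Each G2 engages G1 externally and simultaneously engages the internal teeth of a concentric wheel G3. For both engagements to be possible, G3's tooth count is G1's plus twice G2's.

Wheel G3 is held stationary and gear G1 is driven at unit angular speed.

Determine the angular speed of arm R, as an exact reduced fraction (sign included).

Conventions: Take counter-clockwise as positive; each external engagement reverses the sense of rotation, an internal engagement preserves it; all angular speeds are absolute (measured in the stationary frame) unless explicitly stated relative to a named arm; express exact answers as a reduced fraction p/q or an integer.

13/82

class = planetary set [G3 = 13+2·28 = 69; Willis about the carrier]
ring teeth: 13 + 2·28 = 69
13(ω_sun−ω_arm) = −69(ω_ring−ω_arm),  ω_ring = 0, ω_sun = 1
13(1−ω_arm) = −69(0−ω_arm)  ⇒  82·ω_arm = 13  ⇒  ω_arm = 13/82
exact speed ratio = 13/82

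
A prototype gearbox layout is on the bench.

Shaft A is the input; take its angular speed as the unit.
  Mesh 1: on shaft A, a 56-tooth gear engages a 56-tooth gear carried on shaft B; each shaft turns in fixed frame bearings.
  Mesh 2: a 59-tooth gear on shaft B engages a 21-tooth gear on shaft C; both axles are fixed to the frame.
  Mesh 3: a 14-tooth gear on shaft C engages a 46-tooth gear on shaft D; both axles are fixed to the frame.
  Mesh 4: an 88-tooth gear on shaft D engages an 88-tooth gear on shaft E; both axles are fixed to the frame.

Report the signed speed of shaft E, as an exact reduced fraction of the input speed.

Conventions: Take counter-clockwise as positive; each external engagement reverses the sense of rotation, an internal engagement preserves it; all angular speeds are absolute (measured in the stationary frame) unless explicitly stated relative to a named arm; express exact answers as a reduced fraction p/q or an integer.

4-mesh fixed-axis compound train (all bearings frame-fixed)
mesh 1 [56T→56T]: |ω|/ω_in = 1×56/56 = 1, sense flips to −
mesh 2 [59T→21T]: |ω|/ω_in = 1×59/21 = 59/21, sense flips to +
mesh 3 [14T→46T]: |ω|/ω_in = (59/21)×14/46 = 59/69, sense flips to −
mesh 4 [88T→88T]: |ω|/ω_in = (59/69)×88/88 = 59/69, sense flips to +
signed output speed (× input speed) = 59/69

59/69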